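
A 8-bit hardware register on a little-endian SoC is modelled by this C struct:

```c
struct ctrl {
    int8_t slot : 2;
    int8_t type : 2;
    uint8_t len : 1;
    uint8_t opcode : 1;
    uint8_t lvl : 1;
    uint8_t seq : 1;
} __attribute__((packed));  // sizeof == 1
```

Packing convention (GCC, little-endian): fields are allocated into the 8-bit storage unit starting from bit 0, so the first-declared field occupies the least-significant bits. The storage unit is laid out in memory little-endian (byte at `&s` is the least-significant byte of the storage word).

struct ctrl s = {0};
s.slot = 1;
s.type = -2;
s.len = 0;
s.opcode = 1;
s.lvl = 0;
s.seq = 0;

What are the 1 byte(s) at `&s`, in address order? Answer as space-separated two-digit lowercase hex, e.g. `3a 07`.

slot:2 = 1 → 0x1 << 0 → word 0x01
type:2 = -2 → 0x2 << 2 → word 0x09
len:1 = 0 → 0x0 << 4 → word 0x09
opcode:1 = 1 → 0x1 << 5 → word 0x29
lvl:1 = 0 → 0x0 << 6 → word 0x29
seq:1 = 0 → 0x0 << 7 → word 0x29
word = 0x29 → little-endian bytes:
  [0]=0x29

29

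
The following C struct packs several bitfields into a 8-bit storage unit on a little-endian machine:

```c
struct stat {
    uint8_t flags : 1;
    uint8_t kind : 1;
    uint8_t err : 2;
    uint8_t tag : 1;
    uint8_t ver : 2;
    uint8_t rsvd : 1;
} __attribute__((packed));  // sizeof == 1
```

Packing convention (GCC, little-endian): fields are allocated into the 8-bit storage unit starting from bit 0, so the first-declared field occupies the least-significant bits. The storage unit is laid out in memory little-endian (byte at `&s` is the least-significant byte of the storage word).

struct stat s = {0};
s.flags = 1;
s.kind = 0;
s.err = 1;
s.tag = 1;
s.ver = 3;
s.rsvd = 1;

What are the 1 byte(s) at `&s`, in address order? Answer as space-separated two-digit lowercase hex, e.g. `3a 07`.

f5

flags:1 = 1 → 0x1 << 0 → word 0x01
kind:1 = 0 → 0x0 << 1 → word 0x01
err:2 = 1 → 0x1 << 2 → word 0x05
tag:1 = 1 → 0x1 << 4 → word 0x15
ver:2 = 3 → 0x3 << 5 → word 0x75
rsvd:1 = 1 → 0x1 << 7 → word 0xf5
word = 0xf5 → little-endian bytes:
  [0]=0xf5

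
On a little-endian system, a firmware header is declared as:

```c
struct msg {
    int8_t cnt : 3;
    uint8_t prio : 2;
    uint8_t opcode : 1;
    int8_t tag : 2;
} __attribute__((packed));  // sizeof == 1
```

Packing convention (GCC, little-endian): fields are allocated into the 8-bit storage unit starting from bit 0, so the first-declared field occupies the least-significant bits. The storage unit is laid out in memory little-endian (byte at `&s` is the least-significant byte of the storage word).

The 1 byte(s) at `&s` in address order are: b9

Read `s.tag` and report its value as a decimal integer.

[0]=0xb9 (little-endian) → word 0xb9
cnt [0+:3] = (word>>0) & 0x7 = 1
prio [3+:2] = (word>>3) & 0x3 = 3
opcode [5+:1] = (word>>5) & 0x1 = 1
tag [6+:2] = (word>>6) & 0x3 = 2  ←
tag signed 2b, MSB=1: 2 - 4 = -2

-2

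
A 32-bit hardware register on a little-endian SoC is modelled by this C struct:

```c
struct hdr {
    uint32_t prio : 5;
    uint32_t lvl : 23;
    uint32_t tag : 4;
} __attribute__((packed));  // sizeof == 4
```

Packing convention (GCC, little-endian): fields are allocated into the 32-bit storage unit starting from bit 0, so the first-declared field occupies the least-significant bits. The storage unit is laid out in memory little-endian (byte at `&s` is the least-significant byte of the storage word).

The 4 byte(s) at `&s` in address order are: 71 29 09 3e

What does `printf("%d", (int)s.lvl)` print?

7358795

[0]=0x71 [1]=0x29 [2]=0x09 [3]=0x3e (little-endian) → word 0x3e092971
prio [0+:5] = (word>>0) & 0x1f = 17
lvl [5+:23] = (word>>5) & 0x7fffff = 7358795  ←
tag [28+:4] = (word>>28) & 0xf = 3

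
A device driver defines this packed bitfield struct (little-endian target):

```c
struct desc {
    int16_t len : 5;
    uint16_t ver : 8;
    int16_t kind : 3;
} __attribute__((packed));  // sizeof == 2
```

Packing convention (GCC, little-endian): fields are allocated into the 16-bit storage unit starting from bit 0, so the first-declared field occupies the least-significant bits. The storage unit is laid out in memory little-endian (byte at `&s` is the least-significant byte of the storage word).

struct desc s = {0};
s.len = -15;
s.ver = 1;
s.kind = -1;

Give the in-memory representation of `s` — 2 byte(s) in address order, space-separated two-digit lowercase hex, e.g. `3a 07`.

len:5 = -15 → 0x11 << 0 → word 0x0011
ver:8 = 1 → 0x1 << 5 → word 0x0031
kind:3 = -1 → 0x7 << 13 → word 0xe031
word = 0xe031 → little-endian bytes:
  [0]=0x31  [1]=0xe0

31 e0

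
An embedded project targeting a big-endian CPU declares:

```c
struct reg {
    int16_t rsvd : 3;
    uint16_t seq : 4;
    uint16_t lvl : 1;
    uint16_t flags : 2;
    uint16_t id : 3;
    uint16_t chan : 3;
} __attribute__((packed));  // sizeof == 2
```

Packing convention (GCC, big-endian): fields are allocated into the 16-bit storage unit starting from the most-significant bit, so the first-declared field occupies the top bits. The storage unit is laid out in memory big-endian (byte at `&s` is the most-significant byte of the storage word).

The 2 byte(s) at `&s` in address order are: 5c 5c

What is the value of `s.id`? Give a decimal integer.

3

[0]=0x5c [1]=0x5c (big-endian) → word 0x5c5c
rsvd [13+:3] = (word>>13) & 0x7 = 2
seq [9+:4] = (word>>9) & 0xf = 14
lvl [8+:1] = (word>>8) & 0x1 = 0
flags [6+:2] = (word>>6) & 0x3 = 1
id [3+:3] = (word>>3) & 0x7 = 3  ←
chan [0+:3] = (word>>0) & 0x7 = 4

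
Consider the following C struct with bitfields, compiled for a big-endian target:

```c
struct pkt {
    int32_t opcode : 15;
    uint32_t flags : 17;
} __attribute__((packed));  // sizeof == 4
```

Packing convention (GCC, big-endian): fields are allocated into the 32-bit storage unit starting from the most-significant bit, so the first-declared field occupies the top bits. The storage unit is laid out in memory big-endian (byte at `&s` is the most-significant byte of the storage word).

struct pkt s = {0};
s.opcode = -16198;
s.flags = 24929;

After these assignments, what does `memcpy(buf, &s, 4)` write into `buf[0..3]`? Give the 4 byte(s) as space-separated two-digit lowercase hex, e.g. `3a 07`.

81 74 61 61

opcode:15 = -16198 → 0x40ba << 17 → word 0x81740000
flags:17 = 24929 → 0x6161 << 0 → word 0x81746161
word = 0x81746161 → big-endian bytes:
  [0]=0x81  [1]=0x74  [2]=0x61  [3]=0x61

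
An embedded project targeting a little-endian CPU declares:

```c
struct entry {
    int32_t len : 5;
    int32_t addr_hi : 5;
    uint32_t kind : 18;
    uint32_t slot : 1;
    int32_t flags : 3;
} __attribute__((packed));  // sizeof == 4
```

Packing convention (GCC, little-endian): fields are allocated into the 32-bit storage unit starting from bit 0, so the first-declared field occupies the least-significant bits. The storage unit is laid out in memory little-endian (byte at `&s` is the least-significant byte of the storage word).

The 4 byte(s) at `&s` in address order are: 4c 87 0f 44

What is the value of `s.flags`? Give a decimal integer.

2

[0]=0x4c [1]=0x87 [2]=0x0f [3]=0x44 (little-endian) → word 0x440f874c
len:5 @ bit 0 → (0x440f874c>>0)&0x1f = 0xc
addr_hi:5 @ bit 5 → (0x440f874c>>5)&0x1f = 0x1a
kind:18 @ bit 10 → (0x440f874c>>10)&0x3ffff = 0x103e1
slot:1 @ bit 28 → (0x440f874c>>28)&0x1 = 0x0
flags:3 @ bit 29 → (0x440f874c>>29)&0x7 = 0x2  ←
flags signed 3b, MSB=0: value = 2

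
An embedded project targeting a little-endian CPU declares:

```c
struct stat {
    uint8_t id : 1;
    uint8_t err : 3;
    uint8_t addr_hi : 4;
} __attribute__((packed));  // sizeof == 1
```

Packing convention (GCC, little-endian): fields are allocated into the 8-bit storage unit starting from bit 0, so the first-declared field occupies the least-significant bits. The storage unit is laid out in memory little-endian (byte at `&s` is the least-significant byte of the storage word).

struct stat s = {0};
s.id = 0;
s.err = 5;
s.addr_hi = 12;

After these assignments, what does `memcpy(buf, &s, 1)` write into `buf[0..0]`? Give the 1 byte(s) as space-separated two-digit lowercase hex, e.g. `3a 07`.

ca

[0+:1] id=0 & 0x1 = 0x0; word=0x00
[1+:3] err=5 & 0x7 = 0x5; word=0x0a
[4+:4] addr_hi=12 & 0xf = 0xc; word=0xca
word = 0xca → little-endian bytes:
  [0]=0xca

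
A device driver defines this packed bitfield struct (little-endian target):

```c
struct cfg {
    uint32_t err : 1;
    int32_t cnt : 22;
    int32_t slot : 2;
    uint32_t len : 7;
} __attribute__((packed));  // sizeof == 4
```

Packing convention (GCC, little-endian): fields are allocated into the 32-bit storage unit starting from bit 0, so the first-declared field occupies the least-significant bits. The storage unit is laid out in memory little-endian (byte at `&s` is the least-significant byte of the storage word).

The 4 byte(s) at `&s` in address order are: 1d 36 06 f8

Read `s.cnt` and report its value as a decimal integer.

203534

[0]=0x1d [1]=0x36 [2]=0x06 [3]=0xf8 (little-endian) → word 0xf806361d
err:1 @ bit 0 → (0xf806361d>>0)&0x1 = 0x1
cnt:22 @ bit 1 → (0xf806361d>>1)&0x3fffff = 0x31b0e  ←
slot:2 @ bit 23 → (0xf806361d>>23)&0x3 = 0x0
len:7 @ bit 25 → (0xf806361d>>25)&0x7f = 0x7c
cnt signed 22b, MSB=0: value = 203534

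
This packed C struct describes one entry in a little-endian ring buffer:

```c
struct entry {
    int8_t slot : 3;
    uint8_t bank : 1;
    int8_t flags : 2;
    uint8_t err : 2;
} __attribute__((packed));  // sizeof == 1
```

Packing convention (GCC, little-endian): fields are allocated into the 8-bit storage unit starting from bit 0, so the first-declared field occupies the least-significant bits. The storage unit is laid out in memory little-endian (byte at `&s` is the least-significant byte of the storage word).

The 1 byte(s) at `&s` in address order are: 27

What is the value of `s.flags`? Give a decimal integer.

[0]=0x27 (little-endian) → word 0x27
slot:3 @ bit 0 → (0x27>>0)&0x7 = 0x7
bank:1 @ bit 3 → (0x27>>3)&0x1 = 0x0
flags:2 @ bit 4 → (0x27>>4)&0x3 = 0x2  ←
err:2 @ bit 6 → (0x27>>6)&0x3 = 0x0
flags signed 2b, MSB=1: 2 - 4 = -2

-2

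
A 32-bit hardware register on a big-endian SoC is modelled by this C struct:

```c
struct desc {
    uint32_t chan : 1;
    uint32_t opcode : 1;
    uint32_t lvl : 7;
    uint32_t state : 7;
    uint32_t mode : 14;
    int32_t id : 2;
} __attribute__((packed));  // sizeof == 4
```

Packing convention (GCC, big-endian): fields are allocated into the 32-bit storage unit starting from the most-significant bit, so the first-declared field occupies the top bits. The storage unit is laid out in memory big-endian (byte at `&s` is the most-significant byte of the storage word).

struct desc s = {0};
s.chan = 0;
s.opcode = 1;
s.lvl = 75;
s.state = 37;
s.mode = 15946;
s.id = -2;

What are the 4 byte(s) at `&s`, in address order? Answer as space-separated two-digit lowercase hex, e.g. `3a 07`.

65 a5 f9 2a

[31+:1] chan=0 & 0x1 = 0x0; word=0x00000000
[30+:1] opcode=1 & 0x1 = 0x1; word=0x40000000
[23+:7] lvl=75 & 0x7f = 0x4b; word=0x65800000
[16+:7] state=37 & 0x7f = 0x25; word=0x65a50000
[2+:14] mode=15946 & 0x3fff = 0x3e4a; word=0x65a5f928
[0+:2] id=-2 & 0x3 = 0x2; word=0x65a5f92a
word = 0x65a5f92a → big-endian bytes:
  [0]=0x65  [1]=0xa5  [2]=0xf9  [3]=0x2a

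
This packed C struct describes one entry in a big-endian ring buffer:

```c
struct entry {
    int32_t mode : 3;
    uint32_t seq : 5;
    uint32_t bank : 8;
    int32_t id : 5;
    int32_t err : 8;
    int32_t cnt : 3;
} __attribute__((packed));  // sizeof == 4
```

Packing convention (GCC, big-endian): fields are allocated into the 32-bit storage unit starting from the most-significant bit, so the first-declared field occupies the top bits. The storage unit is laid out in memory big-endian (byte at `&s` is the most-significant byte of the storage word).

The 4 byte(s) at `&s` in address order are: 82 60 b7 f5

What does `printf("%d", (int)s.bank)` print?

[0]=0x82 [1]=0x60 [2]=0xb7 [3]=0xf5 (big-endian) → word 0x8260b7f5
mode:3 @ bit 29 → (0x8260b7f5>>29)&0x7 = 0x4
seq:5 @ bit 24 → (0x8260b7f5>>24)&0x1f = 0x2
bank:8 @ bit 16 → (0x8260b7f5>>16)&0xff = 0x60  ←
id:5 @ bit 11 → (0x8260b7f5>>11)&0x1f = 0x16
err:8 @ bit 3 → (0x8260b7f5>>3)&0xff = 0xfe
cnt:3 @ bit 0 → (0x8260b7f5>>0)&0x7 = 0x5

96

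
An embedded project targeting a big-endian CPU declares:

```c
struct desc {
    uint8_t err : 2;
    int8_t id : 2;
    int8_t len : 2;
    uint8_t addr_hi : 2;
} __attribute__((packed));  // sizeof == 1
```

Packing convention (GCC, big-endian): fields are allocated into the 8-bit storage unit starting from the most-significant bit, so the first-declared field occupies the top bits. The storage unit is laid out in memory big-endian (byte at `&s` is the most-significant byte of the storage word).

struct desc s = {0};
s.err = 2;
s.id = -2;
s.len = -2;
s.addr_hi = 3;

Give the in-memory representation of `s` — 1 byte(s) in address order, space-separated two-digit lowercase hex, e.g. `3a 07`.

err:2 = 2 → 0x2 << 6 → word 0x80
id:2 = -2 → 0x2 << 4 → word 0xa0
len:2 = -2 → 0x2 << 2 → word 0xa8
addr_hi:2 = 3 → 0x3 << 0 → word 0xab
word = 0xab → big-endian bytes:
  [0]=0xab

ab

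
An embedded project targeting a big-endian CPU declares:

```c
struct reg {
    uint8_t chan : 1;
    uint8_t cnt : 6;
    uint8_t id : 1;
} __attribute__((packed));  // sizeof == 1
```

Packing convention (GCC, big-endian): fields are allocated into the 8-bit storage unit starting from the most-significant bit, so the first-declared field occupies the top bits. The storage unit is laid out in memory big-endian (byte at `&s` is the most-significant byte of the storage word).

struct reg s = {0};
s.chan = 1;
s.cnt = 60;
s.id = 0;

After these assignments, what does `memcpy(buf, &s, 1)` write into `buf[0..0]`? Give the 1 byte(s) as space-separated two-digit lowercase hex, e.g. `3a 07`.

f8

[7+:1] chan=1 & 0x1 = 0x1; word=0x80
[1+:6] cnt=60 & 0x3f = 0x3c; word=0xf8
[0+:1] id=0 & 0x1 = 0x0; word=0xf8
word = 0xf8 → big-endian bytes:
  [0]=0xf8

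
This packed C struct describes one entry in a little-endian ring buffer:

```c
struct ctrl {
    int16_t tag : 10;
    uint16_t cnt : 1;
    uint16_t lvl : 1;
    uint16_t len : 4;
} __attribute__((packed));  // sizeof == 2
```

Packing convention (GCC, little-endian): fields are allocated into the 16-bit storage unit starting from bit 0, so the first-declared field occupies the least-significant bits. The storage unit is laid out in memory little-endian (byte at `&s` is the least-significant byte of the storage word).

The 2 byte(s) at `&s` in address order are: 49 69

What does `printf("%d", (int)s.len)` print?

[0]=0x49 [1]=0x69 (little-endian) → word 0x6949
tag [0+:10] = (word>>0) & 0x3ff = 329
cnt [10+:1] = (word>>10) & 0x1 = 0
lvl [11+:1] = (word>>11) & 0x1 = 1
len [12+:4] = (word>>12) & 0xf = 6  ←

6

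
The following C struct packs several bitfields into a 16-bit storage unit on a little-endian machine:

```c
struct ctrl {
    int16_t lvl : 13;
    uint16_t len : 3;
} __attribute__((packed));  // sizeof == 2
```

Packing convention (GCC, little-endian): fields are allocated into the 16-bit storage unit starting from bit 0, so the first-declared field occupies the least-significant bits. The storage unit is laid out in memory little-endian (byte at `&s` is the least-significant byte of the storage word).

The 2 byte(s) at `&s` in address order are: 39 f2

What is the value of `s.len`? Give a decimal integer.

7

[0]=0x39 [1]=0xf2 (little-endian) → word 0xf239
lvl [0+:13] = (word>>0) & 0x1fff = 4665
len [13+:3] = (word>>13) & 0x7 = 7  ←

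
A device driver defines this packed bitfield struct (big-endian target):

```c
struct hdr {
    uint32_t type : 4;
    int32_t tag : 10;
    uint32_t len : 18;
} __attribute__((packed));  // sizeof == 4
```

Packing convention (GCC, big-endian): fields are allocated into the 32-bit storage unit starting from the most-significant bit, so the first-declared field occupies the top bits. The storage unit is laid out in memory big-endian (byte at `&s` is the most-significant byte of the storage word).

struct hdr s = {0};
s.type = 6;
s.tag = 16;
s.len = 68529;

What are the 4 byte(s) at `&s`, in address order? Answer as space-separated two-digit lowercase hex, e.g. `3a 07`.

type (4b) val=6 bits=0x6 at bit 28: 0x60000000
tag (10b) val=16 bits=0x10 at bit 18: 0x60400000
len (18b) val=68529 bits=0x10bb1 at bit 0: 0x60410bb1
word = 0x60410bb1 → big-endian bytes:
  [0]=0x60  [1]=0x41  [2]=0x0b  [3]=0xb1

60 41 0b b1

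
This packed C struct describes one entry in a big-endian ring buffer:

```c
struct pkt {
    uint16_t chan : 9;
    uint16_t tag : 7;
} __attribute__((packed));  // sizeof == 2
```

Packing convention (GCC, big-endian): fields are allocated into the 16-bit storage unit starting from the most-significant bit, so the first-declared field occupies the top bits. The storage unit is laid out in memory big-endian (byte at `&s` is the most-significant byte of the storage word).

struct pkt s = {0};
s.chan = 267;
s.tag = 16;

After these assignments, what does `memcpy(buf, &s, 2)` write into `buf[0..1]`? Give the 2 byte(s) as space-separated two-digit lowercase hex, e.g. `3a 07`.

chan:9 = 267 → 0x10b << 7 → word 0x8580
tag:7 = 16 → 0x10 << 0 → word 0x8590
word = 0x8590 → big-endian bytes:
  [0]=0x85  [1]=0x90

85 90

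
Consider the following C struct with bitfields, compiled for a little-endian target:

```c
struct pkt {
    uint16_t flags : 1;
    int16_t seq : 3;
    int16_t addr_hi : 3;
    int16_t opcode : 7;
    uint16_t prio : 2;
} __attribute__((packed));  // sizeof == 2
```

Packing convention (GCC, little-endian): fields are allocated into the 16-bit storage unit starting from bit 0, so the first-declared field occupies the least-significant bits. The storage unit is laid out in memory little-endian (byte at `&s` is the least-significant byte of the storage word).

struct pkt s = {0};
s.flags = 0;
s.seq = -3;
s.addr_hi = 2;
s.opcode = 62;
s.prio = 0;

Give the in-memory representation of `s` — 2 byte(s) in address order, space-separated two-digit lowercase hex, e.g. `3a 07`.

2a 1f

flags:1 = 0 → 0x0 << 0 → word 0x0000
seq:3 = -3 → 0x5 << 1 → word 0x000a
addr_hi:3 = 2 → 0x2 << 4 → word 0x002a
opcode:7 = 62 → 0x3e << 7 → word 0x1f2a
prio:2 = 0 → 0x0 << 14 → word 0x1f2a
word = 0x1f2a → little-endian bytes:
  [0]=0x2a  [1]=0x1f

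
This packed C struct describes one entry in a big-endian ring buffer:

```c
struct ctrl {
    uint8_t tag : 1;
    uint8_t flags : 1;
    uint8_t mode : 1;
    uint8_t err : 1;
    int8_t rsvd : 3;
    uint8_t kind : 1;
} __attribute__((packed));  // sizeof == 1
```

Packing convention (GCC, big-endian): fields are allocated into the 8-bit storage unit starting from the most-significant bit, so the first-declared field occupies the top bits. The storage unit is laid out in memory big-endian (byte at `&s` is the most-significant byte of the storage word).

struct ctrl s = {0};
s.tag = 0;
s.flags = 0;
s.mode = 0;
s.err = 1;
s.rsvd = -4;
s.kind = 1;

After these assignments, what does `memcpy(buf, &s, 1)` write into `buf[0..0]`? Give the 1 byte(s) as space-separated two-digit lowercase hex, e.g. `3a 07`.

tag:1 = 0 → 0x0 << 7 → word 0x00
flags:1 = 0 → 0x0 << 6 → word 0x00
mode:1 = 0 → 0x0 << 5 → word 0x00
err:1 = 1 → 0x1 << 4 → word 0x10
rsvd:3 = -4 → 0x4 << 1 → word 0x18
kind:1 = 1 → 0x1 << 0 → word 0x19
word = 0x19 → big-endian bytes:
  [0]=0x19

19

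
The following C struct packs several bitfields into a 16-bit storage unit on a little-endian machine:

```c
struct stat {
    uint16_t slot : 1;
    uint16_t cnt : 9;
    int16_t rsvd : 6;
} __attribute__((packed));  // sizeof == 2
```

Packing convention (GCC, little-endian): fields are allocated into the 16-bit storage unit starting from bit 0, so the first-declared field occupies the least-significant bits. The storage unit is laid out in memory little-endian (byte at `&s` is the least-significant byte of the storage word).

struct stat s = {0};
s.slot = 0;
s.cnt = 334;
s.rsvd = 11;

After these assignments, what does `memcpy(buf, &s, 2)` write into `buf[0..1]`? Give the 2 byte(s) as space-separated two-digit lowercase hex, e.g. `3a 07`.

9c 2e

slot (1b) val=0 bits=0x0 at bit 0: 0x0000
cnt (9b) val=334 bits=0x14e at bit 1: 0x029c
rsvd (6b) val=11 bits=0xb at bit 10: 0x2e9c
word = 0x2e9c → little-endian bytes:
  [0]=0x9c  [1]=0x2e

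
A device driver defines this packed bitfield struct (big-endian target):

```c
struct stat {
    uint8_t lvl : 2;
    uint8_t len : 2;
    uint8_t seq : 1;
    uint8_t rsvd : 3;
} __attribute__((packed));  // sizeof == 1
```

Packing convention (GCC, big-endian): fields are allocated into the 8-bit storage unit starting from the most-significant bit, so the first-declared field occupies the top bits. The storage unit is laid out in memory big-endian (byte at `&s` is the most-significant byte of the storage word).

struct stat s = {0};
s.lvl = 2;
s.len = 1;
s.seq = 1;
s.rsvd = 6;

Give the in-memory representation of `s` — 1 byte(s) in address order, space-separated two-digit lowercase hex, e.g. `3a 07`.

9e

lvl:2 = 2 → 0x2 << 6 → word 0x80
len:2 = 1 → 0x1 << 4 → word 0x90
seq:1 = 1 → 0x1 << 3 → word 0x98
rsvd:3 = 6 → 0x6 << 0 → word 0x9e
word = 0x9e → big-endian bytes:
  [0]=0x9e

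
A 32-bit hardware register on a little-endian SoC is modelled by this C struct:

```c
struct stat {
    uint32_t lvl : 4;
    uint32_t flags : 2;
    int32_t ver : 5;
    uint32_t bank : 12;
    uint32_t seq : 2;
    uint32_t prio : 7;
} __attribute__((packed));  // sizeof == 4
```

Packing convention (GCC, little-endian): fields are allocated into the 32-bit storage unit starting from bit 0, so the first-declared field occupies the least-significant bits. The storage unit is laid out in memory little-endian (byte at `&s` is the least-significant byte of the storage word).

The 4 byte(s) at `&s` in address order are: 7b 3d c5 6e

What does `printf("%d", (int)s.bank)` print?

[0]=0x7b [1]=0x3d [2]=0xc5 [3]=0x6e (little-endian) → word 0x6ec53d7b
lvl:4 @ bit 0 → (0x6ec53d7b>>0)&0xf = 0xb
flags:2 @ bit 4 → (0x6ec53d7b>>4)&0x3 = 0x3
ver:5 @ bit 6 → (0x6ec53d7b>>6)&0x1f = 0x15
bank:12 @ bit 11 → (0x6ec53d7b>>11)&0xfff = 0x8a7  ←
seq:2 @ bit 23 → (0x6ec53d7b>>23)&0x3 = 0x1
prio:7 @ bit 25 → (0x6ec53d7b>>25)&0x7f = 0x37

2215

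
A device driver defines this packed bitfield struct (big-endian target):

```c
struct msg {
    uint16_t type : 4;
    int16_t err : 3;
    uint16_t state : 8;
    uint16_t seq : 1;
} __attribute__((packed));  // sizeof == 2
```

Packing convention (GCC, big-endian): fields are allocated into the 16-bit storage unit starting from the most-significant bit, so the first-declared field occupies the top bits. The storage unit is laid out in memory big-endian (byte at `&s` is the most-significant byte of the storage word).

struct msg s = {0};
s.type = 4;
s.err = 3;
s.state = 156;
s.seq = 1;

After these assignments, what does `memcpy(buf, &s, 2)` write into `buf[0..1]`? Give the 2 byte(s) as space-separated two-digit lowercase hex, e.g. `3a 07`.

47 39

type (4b) val=4 bits=0x4 at bit 12: 0x4000
err (3b) val=3 bits=0x3 at bit 9: 0x4600
state (8b) val=156 bits=0x9c at bit 1: 0x4738
seq (1b) val=1 bits=0x1 at bit 0: 0x4739
word = 0x4739 → big-endian bytes:
  [0]=0x47  [1]=0x39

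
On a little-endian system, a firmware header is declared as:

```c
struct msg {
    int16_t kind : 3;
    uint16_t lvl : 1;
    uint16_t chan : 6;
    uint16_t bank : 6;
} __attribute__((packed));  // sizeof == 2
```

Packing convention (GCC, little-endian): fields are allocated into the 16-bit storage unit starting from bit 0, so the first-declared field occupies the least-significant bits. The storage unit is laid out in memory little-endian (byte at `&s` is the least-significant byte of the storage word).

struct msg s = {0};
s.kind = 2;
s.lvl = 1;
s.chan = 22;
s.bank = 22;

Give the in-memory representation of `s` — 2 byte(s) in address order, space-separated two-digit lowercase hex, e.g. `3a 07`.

6a 59

kind:3 = 2 → 0x2 << 0 → word 0x0002
lvl:1 = 1 → 0x1 << 3 → word 0x000a
chan:6 = 22 → 0x16 << 4 → word 0x016a
bank:6 = 22 → 0x16 << 10 → word 0x596a
word = 0x596a → little-endian bytes:
  [0]=0x6a  [1]=0x59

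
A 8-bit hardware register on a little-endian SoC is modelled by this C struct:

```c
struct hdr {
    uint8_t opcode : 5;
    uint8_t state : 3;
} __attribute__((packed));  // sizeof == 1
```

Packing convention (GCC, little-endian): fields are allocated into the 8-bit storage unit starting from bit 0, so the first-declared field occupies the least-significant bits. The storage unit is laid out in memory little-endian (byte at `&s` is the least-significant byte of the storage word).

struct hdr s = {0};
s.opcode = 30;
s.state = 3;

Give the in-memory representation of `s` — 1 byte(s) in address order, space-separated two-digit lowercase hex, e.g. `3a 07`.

opcode (5b) val=30 bits=0x1e at bit 0: 0x1e
state (3b) val=3 bits=0x3 at bit 5: 0x7e
word = 0x7e → little-endian bytes:
  [0]=0x7e

7e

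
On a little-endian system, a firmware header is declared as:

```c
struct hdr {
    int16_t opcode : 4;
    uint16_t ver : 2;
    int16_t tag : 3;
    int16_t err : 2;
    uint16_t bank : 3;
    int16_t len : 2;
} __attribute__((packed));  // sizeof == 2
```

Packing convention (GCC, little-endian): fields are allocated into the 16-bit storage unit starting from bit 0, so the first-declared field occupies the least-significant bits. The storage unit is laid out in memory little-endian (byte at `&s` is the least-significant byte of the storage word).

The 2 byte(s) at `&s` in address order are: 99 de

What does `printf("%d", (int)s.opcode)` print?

-7

[0]=0x99 [1]=0xde (little-endian) → word 0xde99
opcode:4 @ bit 0 → (0xde99>>0)&0xf = 0x9  ←
ver:2 @ bit 4 → (0xde99>>4)&0x3 = 0x1
tag:3 @ bit 6 → (0xde99>>6)&0x7 = 0x2
err:2 @ bit 9 → (0xde99>>9)&0x3 = 0x3
bank:3 @ bit 11 → (0xde99>>11)&0x7 = 0x3
len:2 @ bit 14 → (0xde99>>14)&0x3 = 0x3
opcode signed 4b, MSB=1: 9 - 16 = -7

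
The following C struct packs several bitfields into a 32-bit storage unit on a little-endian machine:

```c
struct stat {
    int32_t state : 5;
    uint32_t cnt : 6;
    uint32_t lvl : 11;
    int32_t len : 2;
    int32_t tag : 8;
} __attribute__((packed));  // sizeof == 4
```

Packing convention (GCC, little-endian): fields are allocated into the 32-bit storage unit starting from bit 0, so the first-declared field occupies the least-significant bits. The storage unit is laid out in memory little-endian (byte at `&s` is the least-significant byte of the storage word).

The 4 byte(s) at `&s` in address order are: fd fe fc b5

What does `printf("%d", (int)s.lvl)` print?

1951

[0]=0xfd [1]=0xfe [2]=0xfc [3]=0xb5 (little-endian) → word 0xb5fcfefd
state:5 @ bit 0 → (0xb5fcfefd>>0)&0x1f = 0x1d
cnt:6 @ bit 5 → (0xb5fcfefd>>5)&0x3f = 0x37
lvl:11 @ bit 11 → (0xb5fcfefd>>11)&0x7ff = 0x79f  ←
len:2 @ bit 22 → (0xb5fcfefd>>22)&0x3 = 0x3
tag:8 @ bit 24 → (0xb5fcfefd>>24)&0xff = 0xb5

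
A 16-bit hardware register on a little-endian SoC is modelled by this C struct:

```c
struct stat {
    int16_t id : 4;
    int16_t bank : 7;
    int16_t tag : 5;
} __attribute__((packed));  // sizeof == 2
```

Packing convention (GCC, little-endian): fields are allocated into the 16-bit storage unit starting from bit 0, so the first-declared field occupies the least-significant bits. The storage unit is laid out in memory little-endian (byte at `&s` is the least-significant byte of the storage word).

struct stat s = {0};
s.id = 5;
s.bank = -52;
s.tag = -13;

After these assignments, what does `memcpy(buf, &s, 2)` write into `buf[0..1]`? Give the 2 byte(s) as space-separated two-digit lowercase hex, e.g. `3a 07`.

c5 9c

id (4b) val=5 bits=0x5 at bit 0: 0x0005
bank (7b) val=-52 bits=0x4c at bit 4: 0x04c5
tag (5b) val=-13 bits=0x13 at bit 11: 0x9cc5
word = 0x9cc5 → little-endian bytes:
  [0]=0xc5  [1]=0x9c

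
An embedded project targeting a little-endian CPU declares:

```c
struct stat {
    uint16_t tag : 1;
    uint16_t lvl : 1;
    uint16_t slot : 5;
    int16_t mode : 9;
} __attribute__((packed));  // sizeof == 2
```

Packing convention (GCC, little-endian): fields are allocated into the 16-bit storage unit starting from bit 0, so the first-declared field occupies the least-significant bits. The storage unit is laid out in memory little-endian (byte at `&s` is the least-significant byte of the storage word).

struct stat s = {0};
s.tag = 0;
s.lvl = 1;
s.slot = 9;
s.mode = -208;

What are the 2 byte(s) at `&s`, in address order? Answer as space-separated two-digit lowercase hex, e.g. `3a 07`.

[0+:1] tag=0 & 0x1 = 0x0; word=0x0000
[1+:1] lvl=1 & 0x1 = 0x1; word=0x0002
[2+:5] slot=9 & 0x1f = 0x9; word=0x0026
[7+:9] mode=-208 & 0x1ff = 0x130; word=0x9826
word = 0x9826 → little-endian bytes:
  [0]=0x26  [1]=0x98

26 98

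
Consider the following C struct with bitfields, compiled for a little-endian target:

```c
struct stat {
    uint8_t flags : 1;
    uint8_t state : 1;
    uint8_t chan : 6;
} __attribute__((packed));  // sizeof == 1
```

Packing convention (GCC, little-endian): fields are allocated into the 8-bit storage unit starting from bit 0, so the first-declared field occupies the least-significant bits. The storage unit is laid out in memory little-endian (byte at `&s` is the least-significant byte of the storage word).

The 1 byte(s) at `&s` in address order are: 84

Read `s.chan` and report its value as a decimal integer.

[0]=0x84 (little-endian) → word 0x84
flags:1 @ bit 0 → (0x84>>0)&0x1 = 0x0
state:1 @ bit 1 → (0x84>>1)&0x1 = 0x0
chan:6 @ bit 2 → (0x84>>2)&0x3f = 0x21  ←

33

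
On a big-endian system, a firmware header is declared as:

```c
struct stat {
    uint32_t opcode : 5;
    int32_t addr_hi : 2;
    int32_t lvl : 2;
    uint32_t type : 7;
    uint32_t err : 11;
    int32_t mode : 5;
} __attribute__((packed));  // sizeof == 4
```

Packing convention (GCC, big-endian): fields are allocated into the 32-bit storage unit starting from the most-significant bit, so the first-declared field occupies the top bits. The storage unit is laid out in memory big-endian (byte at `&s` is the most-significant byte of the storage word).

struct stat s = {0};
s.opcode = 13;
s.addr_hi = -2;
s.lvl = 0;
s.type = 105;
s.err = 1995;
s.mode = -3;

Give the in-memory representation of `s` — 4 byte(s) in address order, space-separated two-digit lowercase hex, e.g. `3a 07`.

6c 69 f9 7d

opcode (5b) val=13 bits=0xd at bit 27: 0x68000000
addr_hi (2b) val=-2 bits=0x2 at bit 25: 0x6c000000
lvl (2b) val=0 bits=0x0 at bit 23: 0x6c000000
type (7b) val=105 bits=0x69 at bit 16: 0x6c690000
err (11b) val=1995 bits=0x7cb at bit 5: 0x6c69f960
mode (5b) val=-3 bits=0x1d at bit 0: 0x6c69f97d
word = 0x6c69f97d → big-endian bytes:
  [0]=0x6c  [1]=0x69  [2]=0xf9  [3]=0x7d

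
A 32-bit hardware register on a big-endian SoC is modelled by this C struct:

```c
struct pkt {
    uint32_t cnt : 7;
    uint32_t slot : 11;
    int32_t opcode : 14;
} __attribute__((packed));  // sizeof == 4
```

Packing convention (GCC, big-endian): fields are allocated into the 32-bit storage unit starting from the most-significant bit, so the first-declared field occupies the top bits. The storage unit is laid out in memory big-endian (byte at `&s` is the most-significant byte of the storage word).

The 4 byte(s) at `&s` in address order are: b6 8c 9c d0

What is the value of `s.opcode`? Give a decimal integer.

7376

[0]=0xb6 [1]=0x8c [2]=0x9c [3]=0xd0 (big-endian) → word 0xb68c9cd0
cnt:7 @ bit 25 → (0xb68c9cd0>>25)&0x7f = 0x5b
slot:11 @ bit 14 → (0xb68c9cd0>>14)&0x7ff = 0x232
opcode:14 @ bit 0 → (0xb68c9cd0>>0)&0x3fff = 0x1cd0  ←
opcode signed 14b, MSB=0: value = 7376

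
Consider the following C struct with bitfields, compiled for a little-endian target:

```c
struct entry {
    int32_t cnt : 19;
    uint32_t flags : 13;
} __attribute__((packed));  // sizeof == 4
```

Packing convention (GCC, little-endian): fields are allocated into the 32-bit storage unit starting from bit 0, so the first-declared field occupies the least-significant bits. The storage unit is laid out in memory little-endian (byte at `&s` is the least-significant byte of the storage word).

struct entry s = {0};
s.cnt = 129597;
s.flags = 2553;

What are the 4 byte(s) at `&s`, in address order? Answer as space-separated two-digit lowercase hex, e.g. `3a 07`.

3d fa c9 4f

cnt:19 = 129597 → 0x1fa3d << 0 → word 0x0001fa3d
flags:13 = 2553 → 0x9f9 << 19 → word 0x4fc9fa3d
word = 0x4fc9fa3d → little-endian bytes:
  [0]=0x3d  [1]=0xfa  [2]=0xc9  [3]=0x4f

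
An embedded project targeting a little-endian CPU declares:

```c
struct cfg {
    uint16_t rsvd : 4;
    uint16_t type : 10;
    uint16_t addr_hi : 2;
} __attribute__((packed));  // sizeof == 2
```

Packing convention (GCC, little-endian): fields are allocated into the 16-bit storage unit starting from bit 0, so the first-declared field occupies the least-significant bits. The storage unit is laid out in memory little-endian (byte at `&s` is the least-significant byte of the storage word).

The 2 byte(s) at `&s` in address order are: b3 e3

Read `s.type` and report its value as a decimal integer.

571

[0]=0xb3 [1]=0xe3 (little-endian) → word 0xe3b3
rsvd:4 @ bit 0 → (0xe3b3>>0)&0xf = 0x3
type:10 @ bit 4 → (0xe3b3>>4)&0x3ff = 0x23b  ←
addr_hi:2 @ bit 14 → (0xe3b3>>14)&0x3 = 0x3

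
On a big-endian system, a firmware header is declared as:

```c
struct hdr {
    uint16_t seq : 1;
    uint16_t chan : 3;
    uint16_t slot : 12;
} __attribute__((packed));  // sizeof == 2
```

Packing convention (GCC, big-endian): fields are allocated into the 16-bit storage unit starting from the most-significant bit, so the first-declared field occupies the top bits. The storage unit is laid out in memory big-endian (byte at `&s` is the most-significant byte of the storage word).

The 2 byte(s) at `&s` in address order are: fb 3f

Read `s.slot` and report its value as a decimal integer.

[0]=0xfb [1]=0x3f (big-endian) → word 0xfb3f
seq:1 @ bit 15 → (0xfb3f>>15)&0x1 = 0x1
chan:3 @ bit 12 → (0xfb3f>>12)&0x7 = 0x7
slot:12 @ bit 0 → (0xfb3f>>0)&0xfff = 0xb3f  ←

2879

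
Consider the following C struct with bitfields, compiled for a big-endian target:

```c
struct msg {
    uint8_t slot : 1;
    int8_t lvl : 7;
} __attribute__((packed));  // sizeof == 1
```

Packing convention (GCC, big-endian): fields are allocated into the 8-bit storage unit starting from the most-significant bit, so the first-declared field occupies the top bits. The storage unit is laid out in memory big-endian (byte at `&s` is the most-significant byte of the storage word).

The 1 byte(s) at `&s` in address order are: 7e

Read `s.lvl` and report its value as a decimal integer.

[0]=0x7e (big-endian) → word 0x7e
slot [7+:1] = (word>>7) & 0x1 = 0
lvl [0+:7] = (word>>0) & 0x7f = 126  ←
lvl signed 7b, MSB=1: 126 - 128 = -2

-2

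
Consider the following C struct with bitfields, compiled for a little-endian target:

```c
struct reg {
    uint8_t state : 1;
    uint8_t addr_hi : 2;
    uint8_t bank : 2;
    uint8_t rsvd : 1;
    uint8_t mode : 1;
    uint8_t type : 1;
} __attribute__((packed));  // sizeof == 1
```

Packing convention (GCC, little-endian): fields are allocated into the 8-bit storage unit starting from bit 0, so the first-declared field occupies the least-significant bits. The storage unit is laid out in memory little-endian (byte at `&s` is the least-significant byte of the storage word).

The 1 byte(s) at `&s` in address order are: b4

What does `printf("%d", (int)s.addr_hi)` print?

[0]=0xb4 (little-endian) → word 0xb4
state [0+:1] = (word>>0) & 0x1 = 0
addr_hi [1+:2] = (word>>1) & 0x3 = 2  ←
bank [3+:2] = (word>>3) & 0x3 = 2
rsvd [5+:1] = (word>>5) & 0x1 = 1
mode [6+:1] = (word>>6) & 0x1 = 0
type [7+:1] = (word>>7) & 0x1 = 1

2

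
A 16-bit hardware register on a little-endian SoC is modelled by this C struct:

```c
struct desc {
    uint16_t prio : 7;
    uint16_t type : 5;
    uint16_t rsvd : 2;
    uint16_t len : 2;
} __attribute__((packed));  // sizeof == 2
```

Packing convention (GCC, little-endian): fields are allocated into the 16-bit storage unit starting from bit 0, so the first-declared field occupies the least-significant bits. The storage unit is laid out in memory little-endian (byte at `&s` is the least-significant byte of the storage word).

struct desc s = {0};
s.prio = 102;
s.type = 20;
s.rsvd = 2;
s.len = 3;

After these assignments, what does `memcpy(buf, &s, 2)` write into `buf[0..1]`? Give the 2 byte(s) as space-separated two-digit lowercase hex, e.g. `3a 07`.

66 ea

[0+:7] prio=102 & 0x7f = 0x66; word=0x0066
[7+:5] type=20 & 0x1f = 0x14; word=0x0a66
[12+:2] rsvd=2 & 0x3 = 0x2; word=0x2a66
[14+:2] len=3 & 0x3 = 0x3; word=0xea66
word = 0xea66 → little-endian bytes:
  [0]=0x66  [1]=0xea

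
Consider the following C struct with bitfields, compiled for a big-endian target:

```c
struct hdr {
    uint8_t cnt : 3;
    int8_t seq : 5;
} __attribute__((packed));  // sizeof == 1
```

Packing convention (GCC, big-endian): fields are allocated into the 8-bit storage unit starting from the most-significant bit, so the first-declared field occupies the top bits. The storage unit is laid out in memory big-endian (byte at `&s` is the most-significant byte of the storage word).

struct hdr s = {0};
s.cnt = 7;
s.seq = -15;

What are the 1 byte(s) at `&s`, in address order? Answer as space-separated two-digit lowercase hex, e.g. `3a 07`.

f1

cnt:3 = 7 → 0x7 << 5 → word 0xe0
seq:5 = -15 → 0x11 << 0 → word 0xf1
word = 0xf1 → big-endian bytes:
  [0]=0xf1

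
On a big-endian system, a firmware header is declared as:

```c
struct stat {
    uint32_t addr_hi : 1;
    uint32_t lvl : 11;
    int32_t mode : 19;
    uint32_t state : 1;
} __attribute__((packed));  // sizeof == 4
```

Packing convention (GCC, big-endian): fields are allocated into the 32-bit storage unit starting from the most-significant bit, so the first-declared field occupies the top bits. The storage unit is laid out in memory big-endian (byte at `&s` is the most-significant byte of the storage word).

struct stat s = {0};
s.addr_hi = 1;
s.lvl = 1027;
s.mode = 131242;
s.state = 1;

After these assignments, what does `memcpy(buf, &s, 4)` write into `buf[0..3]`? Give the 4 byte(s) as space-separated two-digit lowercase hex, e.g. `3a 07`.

addr_hi:1 = 1 → 0x1 << 31 → word 0x80000000
lvl:11 = 1027 → 0x403 << 20 → word 0xc0300000
mode:19 = 131242 → 0x200aa << 1 → word 0xc0340154
state:1 = 1 → 0x1 << 0 → word 0xc0340155
word = 0xc0340155 → big-endian bytes:
  [0]=0xc0  [1]=0x34  [2]=0x01  [3]=0x55

c0 34 01 55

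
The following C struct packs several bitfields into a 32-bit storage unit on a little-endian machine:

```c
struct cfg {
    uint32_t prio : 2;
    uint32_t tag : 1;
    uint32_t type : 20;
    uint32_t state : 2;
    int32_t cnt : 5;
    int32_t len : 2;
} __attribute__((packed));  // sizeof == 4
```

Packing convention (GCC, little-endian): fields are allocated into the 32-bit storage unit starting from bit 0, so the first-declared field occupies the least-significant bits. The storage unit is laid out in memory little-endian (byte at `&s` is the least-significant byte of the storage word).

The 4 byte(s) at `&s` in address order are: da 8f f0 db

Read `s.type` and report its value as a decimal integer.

922107

[0]=0xda [1]=0x8f [2]=0xf0 [3]=0xdb (little-endian) → word 0xdbf08fda
prio [0+:2] = (word>>0) & 0x3 = 2
tag [2+:1] = (word>>2) & 0x1 = 0
type [3+:20] = (word>>3) & 0xfffff = 922107  ←
state [23+:2] = (word>>23) & 0x3 = 3
cnt [25+:5] = (word>>25) & 0x1f = 13
len [30+:2] = (word>>30) & 0x3 = 3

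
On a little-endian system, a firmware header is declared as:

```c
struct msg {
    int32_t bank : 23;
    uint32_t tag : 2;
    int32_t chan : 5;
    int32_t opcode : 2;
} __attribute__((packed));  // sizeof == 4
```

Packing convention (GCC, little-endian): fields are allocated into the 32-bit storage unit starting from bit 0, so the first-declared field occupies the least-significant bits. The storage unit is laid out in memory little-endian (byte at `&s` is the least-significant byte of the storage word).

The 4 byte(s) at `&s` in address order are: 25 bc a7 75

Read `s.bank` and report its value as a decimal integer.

2604069

[0]=0x25 [1]=0xbc [2]=0xa7 [3]=0x75 (little-endian) → word 0x75a7bc25
bank [0+:23] = (word>>0) & 0x7fffff = 2604069  ←
tag [23+:2] = (word>>23) & 0x3 = 3
chan [25+:5] = (word>>25) & 0x1f = 26
opcode [30+:2] = (word>>30) & 0x3 = 1
bank signed 23b, MSB=0: value = 2604069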